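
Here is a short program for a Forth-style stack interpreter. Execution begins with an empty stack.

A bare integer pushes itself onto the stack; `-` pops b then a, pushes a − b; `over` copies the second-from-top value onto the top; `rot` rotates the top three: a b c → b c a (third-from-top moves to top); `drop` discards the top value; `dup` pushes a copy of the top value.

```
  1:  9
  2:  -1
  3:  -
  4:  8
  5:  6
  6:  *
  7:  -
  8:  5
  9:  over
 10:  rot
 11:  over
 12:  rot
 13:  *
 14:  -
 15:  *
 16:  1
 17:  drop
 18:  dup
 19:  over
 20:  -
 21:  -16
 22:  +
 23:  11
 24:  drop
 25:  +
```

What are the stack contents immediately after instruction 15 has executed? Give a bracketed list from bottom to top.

9    : 9
-1   : 9 -1
-    : 10
8    : 10 8
6    : 10 8 6
*    : 10 48
-    : -38
5    : -38 5
over : -38 5 -38
rot  : 5 -38 -38
over : 5 -38 -38 -38
rot  : 5 -38 -38 -38
*    : 5 -38 1444
-    : 5 -1482
*    : -7410

[-7410]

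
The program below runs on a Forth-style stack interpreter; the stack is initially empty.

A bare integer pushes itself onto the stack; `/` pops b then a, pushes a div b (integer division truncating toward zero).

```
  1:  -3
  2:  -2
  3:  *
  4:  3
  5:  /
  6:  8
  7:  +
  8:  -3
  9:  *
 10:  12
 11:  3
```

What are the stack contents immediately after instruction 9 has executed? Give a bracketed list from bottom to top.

[-30]

-3 : -3
-2 : -3 -2
*  : 6
3  : 6 3
/  : 2
8  : 2 8
+  : 10
-3 : 10 -3
*  : -30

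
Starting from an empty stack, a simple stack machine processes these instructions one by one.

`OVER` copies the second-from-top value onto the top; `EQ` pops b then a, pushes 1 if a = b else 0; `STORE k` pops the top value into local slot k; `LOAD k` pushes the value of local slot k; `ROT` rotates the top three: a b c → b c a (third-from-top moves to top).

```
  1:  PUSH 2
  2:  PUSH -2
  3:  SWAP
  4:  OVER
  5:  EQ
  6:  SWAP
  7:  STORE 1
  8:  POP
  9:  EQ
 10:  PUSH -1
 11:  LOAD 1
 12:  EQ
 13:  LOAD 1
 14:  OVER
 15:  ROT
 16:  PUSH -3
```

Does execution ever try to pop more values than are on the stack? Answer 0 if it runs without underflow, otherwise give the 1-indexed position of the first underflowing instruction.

PUSH 2  : [2]
PUSH -2 : [2, -2]
SWAP    : [-2, 2]
OVER    : [-2, 2, -2]
EQ      : [-2, 0]
SWAP    : [0, -2]
STORE 1 : [0]
POP     : []
EQ  — needs 2 operands, stack has 0 → underflow

9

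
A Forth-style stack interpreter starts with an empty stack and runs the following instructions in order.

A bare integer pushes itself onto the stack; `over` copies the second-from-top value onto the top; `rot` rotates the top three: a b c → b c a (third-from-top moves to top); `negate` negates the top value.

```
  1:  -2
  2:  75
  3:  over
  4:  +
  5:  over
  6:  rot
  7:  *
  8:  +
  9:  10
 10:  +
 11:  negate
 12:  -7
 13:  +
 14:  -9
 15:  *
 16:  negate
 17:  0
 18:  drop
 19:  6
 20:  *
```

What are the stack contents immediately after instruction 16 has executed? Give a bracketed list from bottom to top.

-2     → -2
75     → -2 75
over   → -2 75 -2
+      → -2 73
over   → -2 73 -2
rot    → 73 -2 -2
*      → 73 4
+      → 77
10     → 77 10
+      → 87
negate → -87
-7     → -87 -7
+      → -94
-9     → -94 -9
*      → 846
negate → -846

[-846]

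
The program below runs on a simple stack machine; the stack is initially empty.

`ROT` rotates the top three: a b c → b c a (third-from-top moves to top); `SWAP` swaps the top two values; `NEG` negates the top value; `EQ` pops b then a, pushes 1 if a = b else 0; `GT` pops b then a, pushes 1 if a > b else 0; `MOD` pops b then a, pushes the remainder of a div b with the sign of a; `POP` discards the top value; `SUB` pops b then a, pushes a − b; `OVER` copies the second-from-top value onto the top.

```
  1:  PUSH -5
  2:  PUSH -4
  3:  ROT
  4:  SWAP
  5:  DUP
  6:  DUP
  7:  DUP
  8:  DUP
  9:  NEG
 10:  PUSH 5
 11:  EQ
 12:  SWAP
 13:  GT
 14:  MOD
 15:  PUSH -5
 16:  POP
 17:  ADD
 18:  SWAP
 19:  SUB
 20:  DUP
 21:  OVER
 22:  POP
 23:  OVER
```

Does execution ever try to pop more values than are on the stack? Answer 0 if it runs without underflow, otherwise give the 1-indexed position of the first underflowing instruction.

3

PUSH -5  -5
PUSH -4  -5 -4
ROT  — needs 3 operands, stack has 2 → underflow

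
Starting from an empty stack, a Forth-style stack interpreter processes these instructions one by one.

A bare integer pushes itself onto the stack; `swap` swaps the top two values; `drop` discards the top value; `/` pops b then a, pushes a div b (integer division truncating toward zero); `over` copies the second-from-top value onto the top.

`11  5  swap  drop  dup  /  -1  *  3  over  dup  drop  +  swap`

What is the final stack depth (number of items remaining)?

11    11
5     11 5
swap  5 11
drop  5
dup   5 5
/     1
-1    1 -1
*     -1
3     -1 3
over  -1 3 -1
dup   -1 3 -1 -1
drop  -1 3 -1
+     -1 2
swap  2 -1

2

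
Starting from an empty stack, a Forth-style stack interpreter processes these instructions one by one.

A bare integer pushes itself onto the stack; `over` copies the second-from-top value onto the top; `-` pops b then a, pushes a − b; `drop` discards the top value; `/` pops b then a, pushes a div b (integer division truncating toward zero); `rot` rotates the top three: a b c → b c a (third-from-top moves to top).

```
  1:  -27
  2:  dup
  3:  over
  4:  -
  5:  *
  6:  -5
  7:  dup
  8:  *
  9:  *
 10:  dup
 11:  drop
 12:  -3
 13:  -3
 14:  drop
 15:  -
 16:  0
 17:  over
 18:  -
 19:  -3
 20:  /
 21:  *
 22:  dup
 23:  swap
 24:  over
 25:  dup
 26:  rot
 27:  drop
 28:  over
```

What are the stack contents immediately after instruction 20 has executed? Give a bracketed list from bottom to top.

-27  → [-27]
dup  → [-27, -27]
over → [-27, -27, -27]
-    → [-27, 0]
*    → [0]
-5   → [0, -5]
dup  → [0, -5, -5]
*    → [0, 25]
*    → [0]
dup  → [0, 0]
drop → [0]
-3   → [0, -3]
-3   → [0, -3, -3]
drop → [0, -3]
-    → [3]
0    → [3, 0]
over → [3, 0, 3]
-    → [3, -3]
-3   → [3, -3, -3]
/    → [3, 1]

[3, 1]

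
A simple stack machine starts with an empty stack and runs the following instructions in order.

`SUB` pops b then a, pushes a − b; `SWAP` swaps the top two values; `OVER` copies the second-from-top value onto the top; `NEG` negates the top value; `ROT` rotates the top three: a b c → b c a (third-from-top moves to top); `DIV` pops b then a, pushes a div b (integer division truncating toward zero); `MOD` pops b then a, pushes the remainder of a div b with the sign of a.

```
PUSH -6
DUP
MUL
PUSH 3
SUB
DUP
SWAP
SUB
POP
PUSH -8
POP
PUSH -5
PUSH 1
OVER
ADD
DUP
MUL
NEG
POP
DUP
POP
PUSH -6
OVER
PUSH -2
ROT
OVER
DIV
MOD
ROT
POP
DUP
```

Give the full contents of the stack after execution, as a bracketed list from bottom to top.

PUSH -6 → -6
DUP     → -6 -6
MUL     → 36
PUSH 3  → 36 3
SUB     → 33
DUP     → 33 33
SWAP    → 33 33
SUB     → 0
POP     → (empty)
PUSH -8 → -8
POP     → (empty)
PUSH -5 → -5
PUSH 1  → -5 1
OVER    → -5 1 -5
ADD     → -5 -4
DUP     → -5 -4 -4
MUL     → -5 16
NEG     → -5 -16
POP     → -5
DUP     → -5 -5
POP     → -5
PUSH -6 → -5 -6
OVER    → -5 -6 -5
PUSH -2 → -5 -6 -5 -2
ROT     → -5 -5 -2 -6
OVER    → -5 -5 -2 -6 -2
DIV     → -5 -5 -2 3
MOD     → -5 -5 -2
ROT     → -5 -2 -5
POP     → -5 -2
DUP     → -5 -2 -2

[-5, -2, -2]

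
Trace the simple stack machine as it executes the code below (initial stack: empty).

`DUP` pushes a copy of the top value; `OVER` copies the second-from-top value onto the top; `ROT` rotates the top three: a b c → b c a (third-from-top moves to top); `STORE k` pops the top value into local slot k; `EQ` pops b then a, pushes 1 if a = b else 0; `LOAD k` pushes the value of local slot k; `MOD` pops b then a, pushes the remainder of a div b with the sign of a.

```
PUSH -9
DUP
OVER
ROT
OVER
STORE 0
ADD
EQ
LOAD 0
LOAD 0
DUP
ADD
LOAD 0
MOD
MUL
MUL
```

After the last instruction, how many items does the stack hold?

1

PUSH -9 → -9
DUP     → -9 -9
OVER    → -9 -9 -9
ROT     → -9 -9 -9
OVER    → -9 -9 -9 -9
STORE 0 → -9 -9 -9
ADD     → -9 -18
EQ      → 0
LOAD 0  → 0 -9
LOAD 0  → 0 -9 -9
DUP     → 0 -9 -9 -9
ADD     → 0 -9 -18
LOAD 0  → 0 -9 -18 -9
MOD     → 0 -9 0
MUL     → 0 0
MUL     → 0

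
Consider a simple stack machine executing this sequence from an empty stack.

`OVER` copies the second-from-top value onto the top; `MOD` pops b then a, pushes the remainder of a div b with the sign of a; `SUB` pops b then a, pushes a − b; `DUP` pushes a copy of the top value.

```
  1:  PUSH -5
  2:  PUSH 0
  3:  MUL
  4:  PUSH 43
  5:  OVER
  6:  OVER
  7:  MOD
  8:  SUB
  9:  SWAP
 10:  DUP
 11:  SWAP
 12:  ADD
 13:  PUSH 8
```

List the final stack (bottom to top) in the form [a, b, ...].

PUSH -5 → [-5]
PUSH 0  → [-5, 0]
MUL     → [0]
PUSH 43 → [0, 43]
OVER    → [0, 43, 0]
OVER    → [0, 43, 0, 43]
MOD     → [0, 43, 0]
SUB     → [0, 43]
SWAP    → [43, 0]
DUP     → [43, 0, 0]
SWAP    → [43, 0, 0]
ADD     → [43, 0]
PUSH 8  → [43, 0, 8]

[43, 0, 8]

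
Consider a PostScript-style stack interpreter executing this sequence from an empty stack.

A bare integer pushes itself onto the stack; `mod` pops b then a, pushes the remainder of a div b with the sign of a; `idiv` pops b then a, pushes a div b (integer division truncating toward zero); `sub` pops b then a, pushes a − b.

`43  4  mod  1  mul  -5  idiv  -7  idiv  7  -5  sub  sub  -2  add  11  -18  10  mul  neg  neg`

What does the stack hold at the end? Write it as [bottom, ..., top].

[-14, 11, -180]

43   → [43]
4    → [43, 4]
mod  → [3]
1    → [3, 1]
mul  → [3]
-5   → [3, -5]
idiv → [0]
-7   → [0, -7]
idiv → [0]
7    → [0, 7]
-5   → [0, 7, -5]
sub  → [0, 12]
sub  → [-12]
-2   → [-12, -2]
add  → [-14]
11   → [-14, 11]
-18  → [-14, 11, -18]
10   → [-14, 11, -18, 10]
mul  → [-14, 11, -180]
neg  → [-14, 11, 180]
neg  → [-14, 11, -180]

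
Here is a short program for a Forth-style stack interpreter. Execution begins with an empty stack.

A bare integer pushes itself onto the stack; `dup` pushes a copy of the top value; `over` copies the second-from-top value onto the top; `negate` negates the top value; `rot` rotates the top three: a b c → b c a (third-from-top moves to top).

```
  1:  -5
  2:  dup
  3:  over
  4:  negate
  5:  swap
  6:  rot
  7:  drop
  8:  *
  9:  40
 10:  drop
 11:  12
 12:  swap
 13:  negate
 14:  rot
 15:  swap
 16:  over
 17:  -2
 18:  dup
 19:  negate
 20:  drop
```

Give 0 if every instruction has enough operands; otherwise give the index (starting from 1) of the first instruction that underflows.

14

-5     : [-5]
dup    : [-5, -5]
over   : [-5, -5, -5]
negate : [-5, -5, 5]
swap   : [-5, 5, -5]
rot    : [5, -5, -5]
drop   : [5, -5]
*      : [-25]
40     : [-25, 40]
drop   : [-25]
12     : [-25, 12]
swap   : [12, -25]
negate : [12, 25]
rot  — needs 3 operands, stack has 2 → underflow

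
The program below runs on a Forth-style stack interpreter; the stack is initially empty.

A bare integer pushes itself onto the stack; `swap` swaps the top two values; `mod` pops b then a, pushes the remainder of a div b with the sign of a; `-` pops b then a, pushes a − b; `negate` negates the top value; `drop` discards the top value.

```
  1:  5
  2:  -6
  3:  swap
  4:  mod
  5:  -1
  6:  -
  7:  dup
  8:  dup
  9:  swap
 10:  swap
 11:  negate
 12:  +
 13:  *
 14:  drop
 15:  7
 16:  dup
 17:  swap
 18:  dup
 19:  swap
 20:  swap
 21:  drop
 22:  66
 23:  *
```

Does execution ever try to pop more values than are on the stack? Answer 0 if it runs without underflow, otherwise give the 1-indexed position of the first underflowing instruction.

0

5      : 5
-6     : 5 -6
swap   : -6 5
mod    : -1
-1     : -1 -1
-      : 0
dup    : 0 0
dup    : 0 0 0
swap   : 0 0 0
swap   : 0 0 0
negate : 0 0 0
+      : 0 0
*      : 0
drop   : (empty)
7      : 7
dup    : 7 7
swap   : 7 7
dup    : 7 7 7
swap   : 7 7 7
swap   : 7 7 7
drop   : 7 7
66     : 7 7 66
*      : 7 462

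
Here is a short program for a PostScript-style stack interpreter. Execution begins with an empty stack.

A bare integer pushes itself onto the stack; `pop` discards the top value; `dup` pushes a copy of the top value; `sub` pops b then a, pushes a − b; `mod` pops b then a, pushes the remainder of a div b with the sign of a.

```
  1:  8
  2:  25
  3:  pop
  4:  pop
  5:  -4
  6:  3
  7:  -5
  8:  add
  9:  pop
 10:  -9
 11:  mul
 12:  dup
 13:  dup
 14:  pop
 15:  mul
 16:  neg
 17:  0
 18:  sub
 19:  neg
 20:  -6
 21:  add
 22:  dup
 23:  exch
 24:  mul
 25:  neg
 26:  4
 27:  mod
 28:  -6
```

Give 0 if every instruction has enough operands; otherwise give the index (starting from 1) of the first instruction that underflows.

8    : [8]
25   : [8, 25]
pop  : [8]
pop  : []
-4   : [-4]
3    : [-4, 3]
-5   : [-4, 3, -5]
add  : [-4, -2]
pop  : [-4]
-9   : [-4, -9]
mul  : [36]
dup  : [36, 36]
dup  : [36, 36, 36]
pop  : [36, 36]
mul  : [1296]
neg  : [-1296]
0    : [-1296, 0]
sub  : [-1296]
neg  : [1296]
-6   : [1296, -6]
add  : [1290]
dup  : [1290, 1290]
exch : [1290, 1290]
mul  : [1664100]
neg  : [-1664100]
4    : [-1664100, 4]
mod  : [0]
-6   : [0, -6]

0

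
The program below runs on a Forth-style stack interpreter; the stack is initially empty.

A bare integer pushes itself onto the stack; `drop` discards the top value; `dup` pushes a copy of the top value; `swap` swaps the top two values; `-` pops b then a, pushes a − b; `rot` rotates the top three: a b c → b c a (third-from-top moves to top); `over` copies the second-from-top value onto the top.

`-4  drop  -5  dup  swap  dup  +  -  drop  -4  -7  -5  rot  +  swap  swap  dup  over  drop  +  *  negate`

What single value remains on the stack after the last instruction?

-126

-4     → [-4]
drop   → []
-5     → [-5]
dup    → [-5, -5]
swap   → [-5, -5]
dup    → [-5, -5, -5]
+      → [-5, -10]
-      → [5]
drop   → []
-4     → [-4]
-7     → [-4, -7]
-5     → [-4, -7, -5]
rot    → [-7, -5, -4]
+      → [-7, -9]
swap   → [-9, -7]
swap   → [-7, -9]
dup    → [-7, -9, -9]
over   → [-7, -9, -9, -9]
drop   → [-7, -9, -9]
+      → [-7, -18]
*      → [126]
negate → [-126]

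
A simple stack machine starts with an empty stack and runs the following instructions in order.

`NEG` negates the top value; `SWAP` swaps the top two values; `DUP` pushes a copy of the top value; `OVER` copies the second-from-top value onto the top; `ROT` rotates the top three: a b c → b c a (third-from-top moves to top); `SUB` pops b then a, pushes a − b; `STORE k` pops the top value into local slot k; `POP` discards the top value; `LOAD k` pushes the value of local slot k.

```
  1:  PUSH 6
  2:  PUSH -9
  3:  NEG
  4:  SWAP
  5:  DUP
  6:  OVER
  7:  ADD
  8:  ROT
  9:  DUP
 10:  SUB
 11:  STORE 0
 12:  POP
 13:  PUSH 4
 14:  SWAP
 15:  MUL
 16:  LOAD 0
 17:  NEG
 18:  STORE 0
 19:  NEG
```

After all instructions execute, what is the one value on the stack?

PUSH 6  → [6]
PUSH -9 → [6, -9]
NEG     → [6, 9]
SWAP    → [9, 6]
DUP     → [9, 6, 6]
OVER    → [9, 6, 6, 6]
ADD     → [9, 6, 12]
ROT     → [6, 12, 9]
DUP     → [6, 12, 9, 9]
SUB     → [6, 12, 0]
STORE 0 → [6, 12]
POP     → [6]
PUSH 4  → [6, 4]
SWAP    → [4, 6]
MUL     → [24]
LOAD 0  → [24, 0]
NEG     → [24, 0]
STORE 0 → [24]
NEG     → [-24]

-24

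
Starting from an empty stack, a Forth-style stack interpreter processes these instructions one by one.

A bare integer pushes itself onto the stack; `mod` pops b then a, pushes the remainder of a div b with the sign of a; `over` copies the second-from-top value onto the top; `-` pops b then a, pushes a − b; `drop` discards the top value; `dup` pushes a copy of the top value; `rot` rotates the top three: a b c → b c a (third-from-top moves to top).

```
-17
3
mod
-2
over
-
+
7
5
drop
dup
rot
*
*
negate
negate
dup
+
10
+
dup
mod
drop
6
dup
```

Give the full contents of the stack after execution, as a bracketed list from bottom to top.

[6, 6]

-17    → -17
3      → -17 3
mod    → -2
-2     → -2 -2
over   → -2 -2 -2
-      → -2 0
+      → -2
7      → -2 7
5      → -2 7 5
drop   → -2 7
dup    → -2 7 7
rot    → 7 7 -2
*      → 7 -14
*      → -98
negate → 98
negate → -98
dup    → -98 -98
+      → -196
10     → -196 10
+      → -186
dup    → -186 -186
mod    → 0
drop   → (empty)
6      → 6
dup    → 6 6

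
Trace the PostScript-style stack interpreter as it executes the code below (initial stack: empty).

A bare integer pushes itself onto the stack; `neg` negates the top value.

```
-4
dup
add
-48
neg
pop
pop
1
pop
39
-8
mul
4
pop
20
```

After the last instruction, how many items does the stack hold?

2

-4  -> -4
dup -> -4 -4
add -> -8
-48 -> -8 -48
neg -> -8 48
pop -> -8
pop -> (empty)
1   -> 1
pop -> (empty)
39  -> 39
-8  -> 39 -8
mul -> -312
4   -> -312 4
pop -> -312
20  -> -312 20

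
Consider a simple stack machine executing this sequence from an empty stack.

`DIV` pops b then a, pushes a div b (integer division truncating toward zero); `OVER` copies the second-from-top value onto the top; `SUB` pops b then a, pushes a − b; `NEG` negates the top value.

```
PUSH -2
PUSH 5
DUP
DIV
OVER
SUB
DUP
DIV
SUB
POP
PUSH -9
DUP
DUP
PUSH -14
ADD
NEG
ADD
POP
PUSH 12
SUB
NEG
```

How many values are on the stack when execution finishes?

1

PUSH -2  → -2
PUSH 5   → -2 5
DUP      → -2 5 5
DIV      → -2 1
OVER     → -2 1 -2
SUB      → -2 3
DUP      → -2 3 3
DIV      → -2 1
SUB      → -3
POP      → (empty)
PUSH -9  → -9
DUP      → -9 -9
DUP      → -9 -9 -9
PUSH -14 → -9 -9 -9 -14
ADD      → -9 -9 -23
NEG      → -9 -9 23
ADD      → -9 14
POP      → -9
PUSH 12  → -9 12
SUB      → -21
NEG      → 21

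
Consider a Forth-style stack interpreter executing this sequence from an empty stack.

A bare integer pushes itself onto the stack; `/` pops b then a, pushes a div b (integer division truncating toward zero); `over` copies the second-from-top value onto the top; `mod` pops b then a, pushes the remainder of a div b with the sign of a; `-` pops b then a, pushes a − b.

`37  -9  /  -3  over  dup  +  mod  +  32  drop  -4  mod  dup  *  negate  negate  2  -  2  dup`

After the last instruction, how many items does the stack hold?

3

37      37
-9      37 -9
/       -4
-3      -4 -3
over    -4 -3 -4
dup     -4 -3 -4 -4
+       -4 -3 -8
mod     -4 -3
+       -7
32      -7 32
drop    -7
-4      -7 -4
mod     -3
dup     -3 -3
*       9
negate  -9
negate  9
2       9 2
-       7
2       7 2
dup     7 2 2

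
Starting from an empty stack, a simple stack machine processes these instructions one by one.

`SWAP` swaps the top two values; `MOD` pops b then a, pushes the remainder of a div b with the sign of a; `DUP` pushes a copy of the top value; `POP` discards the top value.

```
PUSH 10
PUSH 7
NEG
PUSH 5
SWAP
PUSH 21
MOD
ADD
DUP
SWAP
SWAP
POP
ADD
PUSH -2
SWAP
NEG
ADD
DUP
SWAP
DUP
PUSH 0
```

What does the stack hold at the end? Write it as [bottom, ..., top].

PUSH 10  10
PUSH 7   10 7
NEG      10 -7
PUSH 5   10 -7 5
SWAP     10 5 -7
PUSH 21  10 5 -7 21
MOD      10 5 -7
ADD      10 -2
DUP      10 -2 -2
SWAP     10 -2 -2
SWAP     10 -2 -2
POP      10 -2
ADD      8
PUSH -2  8 -2
SWAP     -2 8
NEG      -2 -8
ADD      -10
DUP      -10 -10
SWAP     -10 -10
DUP      -10 -10 -10
PUSH 0   -10 -10 -10 0

[-10, -10, -10, 0]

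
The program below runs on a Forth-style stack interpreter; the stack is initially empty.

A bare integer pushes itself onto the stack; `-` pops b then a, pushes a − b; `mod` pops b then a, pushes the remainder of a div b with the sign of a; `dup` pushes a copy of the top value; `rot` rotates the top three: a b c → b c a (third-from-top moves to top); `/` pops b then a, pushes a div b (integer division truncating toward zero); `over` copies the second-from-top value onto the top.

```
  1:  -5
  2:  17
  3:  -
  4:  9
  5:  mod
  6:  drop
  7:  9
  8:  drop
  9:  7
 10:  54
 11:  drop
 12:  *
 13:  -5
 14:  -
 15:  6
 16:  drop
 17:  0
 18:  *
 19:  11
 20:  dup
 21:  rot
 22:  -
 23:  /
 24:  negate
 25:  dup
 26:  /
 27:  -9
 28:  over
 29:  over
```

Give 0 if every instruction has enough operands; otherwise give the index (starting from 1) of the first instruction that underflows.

-5   : -5
17   : -5 17
-    : -22
9    : -22 9
mod  : -4
drop : (empty)
9    : 9
drop : (empty)
7    : 7
54   : 7 54
drop : 7
*  — needs 2 operands, stack has 1 → underflow

12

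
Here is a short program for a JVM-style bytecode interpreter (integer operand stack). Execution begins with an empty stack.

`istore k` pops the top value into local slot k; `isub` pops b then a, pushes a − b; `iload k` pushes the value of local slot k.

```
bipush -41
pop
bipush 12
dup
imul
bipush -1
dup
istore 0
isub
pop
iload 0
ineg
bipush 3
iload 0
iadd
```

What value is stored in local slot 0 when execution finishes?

-1

bipush -41  [-41]
pop         []
bipush 12   [12]
dup         [12, 12]
imul        [144]
bipush -1   [144, -1]
dup         [144, -1, -1]
istore 0    [144, -1]
isub        [145]
pop         []
iload 0     [-1]
ineg        [1]
bipush 3    [1, 3]
iload 0     [1, 3, -1]
iadd        [1, 2]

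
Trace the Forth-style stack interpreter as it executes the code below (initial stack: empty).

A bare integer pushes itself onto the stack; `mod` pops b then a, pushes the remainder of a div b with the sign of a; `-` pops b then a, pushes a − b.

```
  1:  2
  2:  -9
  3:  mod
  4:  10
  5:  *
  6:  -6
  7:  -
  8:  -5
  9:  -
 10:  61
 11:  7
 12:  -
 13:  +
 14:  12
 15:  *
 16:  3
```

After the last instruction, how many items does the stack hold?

2

2   -> [2]
-9  -> [2, -9]
mod -> [2]
10  -> [2, 10]
*   -> [20]
-6  -> [20, -6]
-   -> [26]
-5  -> [26, -5]
-   -> [31]
61  -> [31, 61]
7   -> [31, 61, 7]
-   -> [31, 54]
+   -> [85]
12  -> [85, 12]
*   -> [1020]
3   -> [1020, 3]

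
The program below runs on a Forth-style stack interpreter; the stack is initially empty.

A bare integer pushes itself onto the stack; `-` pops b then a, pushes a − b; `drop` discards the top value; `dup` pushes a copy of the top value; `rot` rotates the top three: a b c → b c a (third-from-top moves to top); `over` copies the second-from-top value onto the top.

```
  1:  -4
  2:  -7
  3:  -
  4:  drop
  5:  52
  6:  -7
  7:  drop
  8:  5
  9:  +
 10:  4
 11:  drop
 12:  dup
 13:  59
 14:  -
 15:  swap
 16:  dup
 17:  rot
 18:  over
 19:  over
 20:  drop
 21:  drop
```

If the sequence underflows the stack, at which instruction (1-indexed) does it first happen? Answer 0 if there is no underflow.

-4    -4
-7    -4 -7
-     3
drop  (empty)
52    52
-7    52 -7
drop  52
5     52 5
+     57
4     57 4
drop  57
dup   57 57
59    57 57 59
-     57 -2
swap  -2 57
dup   -2 57 57
rot   57 57 -2
over  57 57 -2 57
over  57 57 -2 57 -2
drop  57 57 -2 57
drop  57 57 -2

0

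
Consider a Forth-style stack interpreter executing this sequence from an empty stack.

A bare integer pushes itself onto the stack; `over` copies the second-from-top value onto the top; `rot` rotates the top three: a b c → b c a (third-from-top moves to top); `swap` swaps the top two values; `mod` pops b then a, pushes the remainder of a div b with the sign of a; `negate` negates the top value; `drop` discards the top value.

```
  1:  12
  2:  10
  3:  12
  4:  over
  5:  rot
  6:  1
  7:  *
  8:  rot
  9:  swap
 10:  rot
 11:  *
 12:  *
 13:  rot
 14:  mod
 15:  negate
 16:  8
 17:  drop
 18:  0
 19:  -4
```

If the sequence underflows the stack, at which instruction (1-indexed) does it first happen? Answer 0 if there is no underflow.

13

12    12
10    12 10
12    12 10 12
over  12 10 12 10
rot   12 12 10 10
1     12 12 10 10 1
*     12 12 10 10
rot   12 10 10 12
swap  12 10 12 10
rot   12 12 10 10
*     12 12 100
*     12 1200
rot  — needs 3 operands, stack has 2 → underflow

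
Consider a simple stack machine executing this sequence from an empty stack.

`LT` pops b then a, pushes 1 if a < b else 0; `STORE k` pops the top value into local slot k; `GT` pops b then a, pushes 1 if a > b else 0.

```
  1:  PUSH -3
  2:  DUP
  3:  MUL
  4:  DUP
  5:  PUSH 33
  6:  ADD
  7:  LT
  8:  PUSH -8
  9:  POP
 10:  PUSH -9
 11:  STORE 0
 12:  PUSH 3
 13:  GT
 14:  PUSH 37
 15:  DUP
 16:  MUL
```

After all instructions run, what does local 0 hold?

-9

PUSH -3 : -3
DUP     : -3 -3
MUL     : 9
DUP     : 9 9
PUSH 33 : 9 9 33
ADD     : 9 42
LT      : 1
PUSH -8 : 1 -8
POP     : 1
PUSH -9 : 1 -9
STORE 0 : 1
PUSH 3  : 1 3
GT      : 0
PUSH 37 : 0 37
DUP     : 0 37 37
MUL     : 0 1369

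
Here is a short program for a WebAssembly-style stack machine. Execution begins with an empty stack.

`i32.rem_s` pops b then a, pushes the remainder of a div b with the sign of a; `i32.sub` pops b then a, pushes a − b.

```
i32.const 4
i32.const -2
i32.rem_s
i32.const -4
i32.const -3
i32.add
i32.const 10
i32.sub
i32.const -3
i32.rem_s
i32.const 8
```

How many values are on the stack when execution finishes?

3

i32.const 4  : [4]
i32.const -2 : [4, -2]
i32.rem_s    : [0]
i32.const -4 : [0, -4]
i32.const -3 : [0, -4, -3]
i32.add      : [0, -7]
i32.const 10 : [0, -7, 10]
i32.sub      : [0, -17]
i32.const -3 : [0, -17, -3]
i32.rem_s    : [0, -2]
i32.const 8  : [0, -2, 8]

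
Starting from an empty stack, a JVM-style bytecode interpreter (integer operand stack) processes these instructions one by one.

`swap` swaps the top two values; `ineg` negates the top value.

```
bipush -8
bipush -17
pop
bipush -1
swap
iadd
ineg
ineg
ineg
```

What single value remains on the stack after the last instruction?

9

bipush -8  → [-8]
bipush -17 → [-8, -17]
pop        → [-8]
bipush -1  → [-8, -1]
swap       → [-1, -8]
iadd       → [-9]
ineg       → [9]
ineg       → [-9]
ineg       → [9]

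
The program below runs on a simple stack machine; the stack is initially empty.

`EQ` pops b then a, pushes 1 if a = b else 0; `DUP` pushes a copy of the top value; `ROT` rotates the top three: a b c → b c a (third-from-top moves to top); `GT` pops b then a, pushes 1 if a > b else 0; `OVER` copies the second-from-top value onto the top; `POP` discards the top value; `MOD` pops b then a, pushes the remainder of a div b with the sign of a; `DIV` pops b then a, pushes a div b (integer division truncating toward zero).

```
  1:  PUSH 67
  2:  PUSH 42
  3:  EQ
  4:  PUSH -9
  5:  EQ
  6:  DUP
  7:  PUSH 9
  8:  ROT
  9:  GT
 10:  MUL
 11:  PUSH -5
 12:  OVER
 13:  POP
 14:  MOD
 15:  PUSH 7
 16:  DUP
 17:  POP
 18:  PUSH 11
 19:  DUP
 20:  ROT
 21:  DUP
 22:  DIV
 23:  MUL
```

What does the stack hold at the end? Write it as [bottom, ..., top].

[0, 11, 11]

PUSH 67 -> [67]
PUSH 42 -> [67, 42]
EQ      -> [0]
PUSH -9 -> [0, -9]
EQ      -> [0]
DUP     -> [0, 0]
PUSH 9  -> [0, 0, 9]
ROT     -> [0, 9, 0]
GT      -> [0, 1]
MUL     -> [0]
PUSH -5 -> [0, -5]
OVER    -> [0, -5, 0]
POP     -> [0, -5]
MOD     -> [0]
PUSH 7  -> [0, 7]
DUP     -> [0, 7, 7]
POP     -> [0, 7]
PUSH 11 -> [0, 7, 11]
DUP     -> [0, 7, 11, 11]
ROT     -> [0, 11, 11, 7]
DUP     -> [0, 11, 11, 7, 7]
DIV     -> [0, 11, 11, 1]
MUL     -> [0, 11, 11]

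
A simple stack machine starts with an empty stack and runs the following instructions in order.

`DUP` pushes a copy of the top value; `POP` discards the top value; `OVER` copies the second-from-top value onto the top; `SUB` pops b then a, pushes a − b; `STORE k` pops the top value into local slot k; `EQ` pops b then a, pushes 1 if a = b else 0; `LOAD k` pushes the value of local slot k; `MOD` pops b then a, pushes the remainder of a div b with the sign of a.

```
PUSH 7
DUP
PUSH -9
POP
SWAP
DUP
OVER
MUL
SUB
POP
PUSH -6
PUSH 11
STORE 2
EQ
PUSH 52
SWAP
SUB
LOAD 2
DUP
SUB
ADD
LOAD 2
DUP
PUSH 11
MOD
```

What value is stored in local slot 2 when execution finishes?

PUSH 7  → [7]
DUP     → [7, 7]
PUSH -9 → [7, 7, -9]
POP     → [7, 7]
SWAP    → [7, 7]
DUP     → [7, 7, 7]
OVER    → [7, 7, 7, 7]
MUL     → [7, 7, 49]
SUB     → [7, -42]
POP     → [7]
PUSH -6 → [7, -6]
PUSH 11 → [7, -6, 11]
STORE 2 → [7, -6]
EQ      → [0]
PUSH 52 → [0, 52]
SWAP    → [52, 0]
SUB     → [52]
LOAD 2  → [52, 11]
DUP     → [52, 11, 11]
SUB     → [52, 0]
ADD     → [52]
LOAD 2  → [52, 11]
DUP     → [52, 11, 11]
PUSH 11 → [52, 11, 11, 11]
MOD     → [52, 11, 0]

11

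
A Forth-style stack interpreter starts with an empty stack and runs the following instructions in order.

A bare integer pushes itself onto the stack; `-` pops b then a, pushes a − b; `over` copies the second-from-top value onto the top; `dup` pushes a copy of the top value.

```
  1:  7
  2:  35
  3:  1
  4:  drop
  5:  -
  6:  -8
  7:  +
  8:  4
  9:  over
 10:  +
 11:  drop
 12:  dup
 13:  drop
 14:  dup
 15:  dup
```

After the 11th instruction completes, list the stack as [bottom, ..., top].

7    : [7]
35   : [7, 35]
1    : [7, 35, 1]
drop : [7, 35]
-    : [-28]
-8   : [-28, -8]
+    : [-36]
4    : [-36, 4]
over : [-36, 4, -36]
+    : [-36, -32]
drop : [-36]

[-36]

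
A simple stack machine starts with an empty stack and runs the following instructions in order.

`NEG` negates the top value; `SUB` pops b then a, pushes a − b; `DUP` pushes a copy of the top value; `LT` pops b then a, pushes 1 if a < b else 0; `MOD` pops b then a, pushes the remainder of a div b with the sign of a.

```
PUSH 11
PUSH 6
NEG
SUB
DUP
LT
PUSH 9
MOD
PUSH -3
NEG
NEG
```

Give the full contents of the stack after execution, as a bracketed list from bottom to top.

[0, -3]

PUSH 11 -> [11]
PUSH 6  -> [11, 6]
NEG     -> [11, -6]
SUB     -> [17]
DUP     -> [17, 17]
LT      -> [0]
PUSH 9  -> [0, 9]
MOD     -> [0]
PUSH -3 -> [0, -3]
NEG     -> [0, 3]
NEG     -> [0, -3]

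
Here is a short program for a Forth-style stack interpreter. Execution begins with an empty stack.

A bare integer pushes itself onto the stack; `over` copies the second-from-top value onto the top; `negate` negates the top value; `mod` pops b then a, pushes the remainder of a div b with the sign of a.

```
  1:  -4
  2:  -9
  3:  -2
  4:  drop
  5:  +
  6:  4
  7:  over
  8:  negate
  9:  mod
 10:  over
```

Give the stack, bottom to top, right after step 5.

-4   -> -4
-9   -> -4 -9
-2   -> -4 -9 -2
drop -> -4 -9
+    -> -13

[-13]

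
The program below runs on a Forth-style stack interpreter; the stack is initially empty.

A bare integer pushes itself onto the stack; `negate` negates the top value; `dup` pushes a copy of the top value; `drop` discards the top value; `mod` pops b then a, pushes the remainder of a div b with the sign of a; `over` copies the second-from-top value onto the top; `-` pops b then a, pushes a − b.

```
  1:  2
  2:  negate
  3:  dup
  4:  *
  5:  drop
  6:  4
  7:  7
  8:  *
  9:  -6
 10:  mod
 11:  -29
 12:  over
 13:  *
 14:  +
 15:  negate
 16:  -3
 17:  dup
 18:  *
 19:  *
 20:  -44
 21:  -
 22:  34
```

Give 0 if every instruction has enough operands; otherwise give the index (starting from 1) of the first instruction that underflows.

0

2      -> [2]
negate -> [-2]
dup    -> [-2, -2]
*      -> [4]
drop   -> []
4      -> [4]
7      -> [4, 7]
*      -> [28]
-6     -> [28, -6]
mod    -> [4]
-29    -> [4, -29]
over   -> [4, -29, 4]
*      -> [4, -116]
+      -> [-112]
negate -> [112]
-3     -> [112, -3]
dup    -> [112, -3, -3]
*      -> [112, 9]
*      -> [1008]
-44    -> [1008, -44]
-      -> [1052]
34     -> [1052, 34]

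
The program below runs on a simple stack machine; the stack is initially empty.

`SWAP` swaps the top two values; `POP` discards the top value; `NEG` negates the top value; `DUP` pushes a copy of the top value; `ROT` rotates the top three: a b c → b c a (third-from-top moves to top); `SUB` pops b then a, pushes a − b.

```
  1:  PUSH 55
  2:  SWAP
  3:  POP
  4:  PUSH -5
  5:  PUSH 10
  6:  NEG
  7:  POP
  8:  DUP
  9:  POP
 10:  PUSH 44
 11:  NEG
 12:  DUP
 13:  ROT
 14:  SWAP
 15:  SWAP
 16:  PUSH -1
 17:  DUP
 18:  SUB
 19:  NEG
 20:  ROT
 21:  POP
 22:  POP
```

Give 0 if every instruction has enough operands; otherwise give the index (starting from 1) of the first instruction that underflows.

2

PUSH 55 -> 55
SWAP  — needs 2 operands, stack has 1 → underflow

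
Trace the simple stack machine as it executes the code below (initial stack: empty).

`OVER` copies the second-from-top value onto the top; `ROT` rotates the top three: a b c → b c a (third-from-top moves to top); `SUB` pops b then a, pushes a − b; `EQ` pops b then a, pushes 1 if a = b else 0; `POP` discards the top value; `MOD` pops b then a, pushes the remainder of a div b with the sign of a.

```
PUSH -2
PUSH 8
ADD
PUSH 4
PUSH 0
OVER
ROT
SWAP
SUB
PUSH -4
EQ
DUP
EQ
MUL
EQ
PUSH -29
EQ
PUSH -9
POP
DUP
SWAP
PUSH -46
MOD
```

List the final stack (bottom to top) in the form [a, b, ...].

PUSH -2  → [-2]
PUSH 8   → [-2, 8]
ADD      → [6]
PUSH 4   → [6, 4]
PUSH 0   → [6, 4, 0]
OVER     → [6, 4, 0, 4]
ROT      → [6, 0, 4, 4]
SWAP     → [6, 0, 4, 4]
SUB      → [6, 0, 0]
PUSH -4  → [6, 0, 0, -4]
EQ       → [6, 0, 0]
DUP      → [6, 0, 0, 0]
EQ       → [6, 0, 1]
MUL      → [6, 0]
EQ       → [0]
PUSH -29 → [0, -29]
EQ       → [0]
PUSH -9  → [0, -9]
POP      → [0]
DUP      → [0, 0]
SWAP     → [0, 0]
PUSH -46 → [0, 0, -46]
MOD      → [0, 0]

[0, 0]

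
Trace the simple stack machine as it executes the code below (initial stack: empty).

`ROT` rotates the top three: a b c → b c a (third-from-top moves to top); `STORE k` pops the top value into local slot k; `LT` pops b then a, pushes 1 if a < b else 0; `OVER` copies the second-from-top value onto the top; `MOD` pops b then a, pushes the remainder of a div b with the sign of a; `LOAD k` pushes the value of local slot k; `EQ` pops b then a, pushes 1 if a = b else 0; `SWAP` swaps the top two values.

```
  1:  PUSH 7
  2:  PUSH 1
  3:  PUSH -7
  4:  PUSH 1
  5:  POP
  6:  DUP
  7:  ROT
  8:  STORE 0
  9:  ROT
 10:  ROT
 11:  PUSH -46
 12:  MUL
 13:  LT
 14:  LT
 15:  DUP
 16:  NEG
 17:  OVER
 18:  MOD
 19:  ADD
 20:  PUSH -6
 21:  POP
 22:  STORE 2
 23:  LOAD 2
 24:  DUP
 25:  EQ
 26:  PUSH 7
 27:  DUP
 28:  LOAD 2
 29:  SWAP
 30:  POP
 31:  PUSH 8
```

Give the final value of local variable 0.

PUSH 7   → 7
PUSH 1   → 7 1
PUSH -7  → 7 1 -7
PUSH 1   → 7 1 -7 1
POP      → 7 1 -7
DUP      → 7 1 -7 -7
ROT      → 7 -7 -7 1
STORE 0  → 7 -7 -7
ROT      → -7 -7 7
ROT      → -7 7 -7
PUSH -46 → -7 7 -7 -46
MUL      → -7 7 322
LT       → -7 1
LT       → 1
DUP      → 1 1
NEG      → 1 -1
OVER     → 1 -1 1
MOD      → 1 0
ADD      → 1
PUSH -6  → 1 -6
POP      → 1
STORE 2  → (empty)
LOAD 2   → 1
DUP      → 1 1
EQ       → 1
PUSH 7   → 1 7
DUP      → 1 7 7
LOAD 2   → 1 7 7 1
SWAP     → 1 7 1 7
POP      → 1 7 1
PUSH 8   → 1 7 1 8

1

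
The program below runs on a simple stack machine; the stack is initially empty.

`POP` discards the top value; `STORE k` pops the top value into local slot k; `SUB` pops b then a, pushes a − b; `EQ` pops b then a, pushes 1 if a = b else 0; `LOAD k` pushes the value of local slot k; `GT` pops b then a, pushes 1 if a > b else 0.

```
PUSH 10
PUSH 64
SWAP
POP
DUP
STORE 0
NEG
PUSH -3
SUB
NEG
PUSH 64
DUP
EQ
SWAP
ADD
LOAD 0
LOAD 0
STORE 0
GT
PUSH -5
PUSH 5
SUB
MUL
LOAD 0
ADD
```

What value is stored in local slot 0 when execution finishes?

64

PUSH 10 → 10
PUSH 64 → 10 64
SWAP    → 64 10
POP     → 64
DUP     → 64 64
STORE 0 → 64
NEG     → -64
PUSH -3 → -64 -3
SUB     → -61
NEG     → 61
PUSH 64 → 61 64
DUP     → 61 64 64
EQ      → 61 1
SWAP    → 1 61
ADD     → 62
LOAD 0  → 62 64
LOAD 0  → 62 64 64
STORE 0 → 62 64
GT      → 0
PUSH -5 → 0 -5
PUSH 5  → 0 -5 5
SUB     → 0 -10
MUL     → 0
LOAD 0  → 0 64
ADD     → 64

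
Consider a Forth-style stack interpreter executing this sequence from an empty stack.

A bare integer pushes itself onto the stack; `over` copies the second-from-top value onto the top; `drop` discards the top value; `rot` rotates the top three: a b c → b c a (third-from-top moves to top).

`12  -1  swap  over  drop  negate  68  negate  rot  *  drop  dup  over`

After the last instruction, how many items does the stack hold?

3

12      [12]
-1      [12, -1]
swap    [-1, 12]
over    [-1, 12, -1]
drop    [-1, 12]
negate  [-1, -12]
68      [-1, -12, 68]
negate  [-1, -12, -68]
rot     [-12, -68, -1]
*       [-12, 68]
drop    [-12]
dup     [-12, -12]
over    [-12, -12, -12]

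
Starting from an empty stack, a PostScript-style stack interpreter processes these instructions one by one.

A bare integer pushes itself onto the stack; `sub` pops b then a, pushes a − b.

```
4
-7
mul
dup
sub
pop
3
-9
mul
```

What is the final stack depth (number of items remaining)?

4   → [4]
-7  → [4, -7]
mul → [-28]
dup → [-28, -28]
sub → [0]
pop → []
3   → [3]
-9  → [3, -9]
mul → [-27]

1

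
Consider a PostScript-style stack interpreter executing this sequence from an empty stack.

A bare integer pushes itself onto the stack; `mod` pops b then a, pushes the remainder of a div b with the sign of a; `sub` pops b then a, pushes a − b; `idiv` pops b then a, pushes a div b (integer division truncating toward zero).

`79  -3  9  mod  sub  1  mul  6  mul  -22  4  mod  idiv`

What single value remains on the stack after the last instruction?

-246

79   : 79
-3   : 79 -3
9    : 79 -3 9
mod  : 79 -3
sub  : 82
1    : 82 1
mul  : 82
6    : 82 6
mul  : 492
-22  : 492 -22
4    : 492 -22 4
mod  : 492 -2
idiv : -246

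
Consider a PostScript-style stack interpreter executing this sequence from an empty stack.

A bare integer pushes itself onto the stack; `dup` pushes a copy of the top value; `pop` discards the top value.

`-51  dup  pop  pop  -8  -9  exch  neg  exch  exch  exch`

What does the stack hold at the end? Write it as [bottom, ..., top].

-51  : [-51]
dup  : [-51, -51]
pop  : [-51]
pop  : []
-8   : [-8]
-9   : [-8, -9]
exch : [-9, -8]
neg  : [-9, 8]
exch : [8, -9]
exch : [-9, 8]
exch : [8, -9]

[8, -9]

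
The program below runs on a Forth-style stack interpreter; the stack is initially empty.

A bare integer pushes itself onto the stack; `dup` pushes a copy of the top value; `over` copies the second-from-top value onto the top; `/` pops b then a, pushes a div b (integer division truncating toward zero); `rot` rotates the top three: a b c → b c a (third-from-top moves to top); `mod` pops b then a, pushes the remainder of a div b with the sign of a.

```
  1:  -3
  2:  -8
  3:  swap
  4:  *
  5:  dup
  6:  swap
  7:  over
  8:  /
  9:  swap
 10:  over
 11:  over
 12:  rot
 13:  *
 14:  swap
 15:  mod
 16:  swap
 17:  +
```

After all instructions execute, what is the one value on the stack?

1

-3    -3
-8    -3 -8
swap  -8 -3
*     24
dup   24 24
swap  24 24
over  24 24 24
/     24 1
swap  1 24
over  1 24 1
over  1 24 1 24
rot   1 1 24 24
*     1 1 576
swap  1 576 1
mod   1 0
swap  0 1
+     1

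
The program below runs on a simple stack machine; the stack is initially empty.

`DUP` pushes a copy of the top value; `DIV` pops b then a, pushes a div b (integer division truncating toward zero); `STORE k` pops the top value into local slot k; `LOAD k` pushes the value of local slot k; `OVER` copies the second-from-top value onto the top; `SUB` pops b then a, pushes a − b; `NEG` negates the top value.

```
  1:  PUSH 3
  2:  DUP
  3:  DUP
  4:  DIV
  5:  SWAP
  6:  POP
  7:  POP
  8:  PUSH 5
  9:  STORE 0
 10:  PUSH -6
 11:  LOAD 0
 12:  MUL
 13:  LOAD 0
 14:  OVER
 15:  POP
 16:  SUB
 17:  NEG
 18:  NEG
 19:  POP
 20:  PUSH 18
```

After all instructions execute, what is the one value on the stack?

18

PUSH 3   3
DUP      3 3
DUP      3 3 3
DIV      3 1
SWAP     1 3
POP      1
POP      (empty)
PUSH 5   5
STORE 0  (empty)
PUSH -6  -6
LOAD 0   -6 5
MUL      -30
LOAD 0   -30 5
OVER     -30 5 -30
POP      -30 5
SUB      -35
NEG      35
NEG      -35
POP      (empty)
PUSH 18  18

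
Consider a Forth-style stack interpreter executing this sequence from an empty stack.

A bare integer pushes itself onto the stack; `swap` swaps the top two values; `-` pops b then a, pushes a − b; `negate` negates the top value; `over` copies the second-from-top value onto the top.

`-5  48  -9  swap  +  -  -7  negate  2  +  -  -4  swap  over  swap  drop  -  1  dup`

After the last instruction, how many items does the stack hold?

3

-5     -> [-5]
48     -> [-5, 48]
-9     -> [-5, 48, -9]
swap   -> [-5, -9, 48]
+      -> [-5, 39]
-      -> [-44]
-7     -> [-44, -7]
negate -> [-44, 7]
2      -> [-44, 7, 2]
+      -> [-44, 9]
-      -> [-53]
-4     -> [-53, -4]
swap   -> [-4, -53]
over   -> [-4, -53, -4]
swap   -> [-4, -4, -53]
drop   -> [-4, -4]
-      -> [0]
1      -> [0, 1]
dup    -> [0, 1, 1]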